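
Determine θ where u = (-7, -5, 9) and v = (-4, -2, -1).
u·v = 29, |u|² = 155, |v|² = 21
cos θ = 29/√3255 ≈ 0.5083
θ ≈ 59.45°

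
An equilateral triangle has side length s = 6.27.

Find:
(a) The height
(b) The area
(a) Height h = s·√3/2 = 6.27·√3/2 = 5.43
(b) Area = (√3/4)·s² = (√3/4)·6.27² = (√3/4)·39.3129 = 17.02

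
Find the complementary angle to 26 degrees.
Complementary angles sum to 90 degrees.
Other angle = 90 - 26
Other angle = 64 degrees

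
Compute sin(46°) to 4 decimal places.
sin(46 degrees) = 0.7193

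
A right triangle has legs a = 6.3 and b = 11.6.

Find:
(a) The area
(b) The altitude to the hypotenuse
(a) Area = ½ab = ½·6.3·11.6 = 36.54
(b) Hypotenuse c = √(6.3² + 11.6²) = √174.25 = 13.2004
    Area = ½·c·h_c  →  h_c = 2·Area/c = 2·36.54/13.2004 = 5.536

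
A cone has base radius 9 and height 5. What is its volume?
Volume = (1/3) * pi * r² * h
Volume = (1/3) * pi * 9² * 5
Volume = (1/3) * pi * 81 * 5
Volume = (1/3) * pi * 405
Volume = 424.12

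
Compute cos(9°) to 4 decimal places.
cos(9 degrees) = 0.9877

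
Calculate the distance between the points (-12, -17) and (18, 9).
Using the distance formula: d = sqrt((x₂-x₁)² + (y₂-y₁)²)
dx = 18 - (-12) = 30
dy = 9 - (-17) = 26
d = sqrt(30² + 26²) = sqrt(900 + 676) = sqrt(1576) = 39.70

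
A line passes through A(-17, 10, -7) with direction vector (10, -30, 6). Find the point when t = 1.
P(1) = (-17 + 10(1), 10 + (-30)(1), -7 + 6(1)) = (-7, -20, -1)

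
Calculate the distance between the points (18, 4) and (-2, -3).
Using the distance formula: d = sqrt((x₂-x₁)² + (y₂-y₁)²)
dx = (-2) - 18 = -20
dy = (-3) - 4 = -7
d = sqrt((-20)² + (-7)²) = sqrt(400 + 49) = sqrt(449) = 21.19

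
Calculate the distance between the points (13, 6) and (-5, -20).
Using the distance formula: d = sqrt((x₂-x₁)² + (y₂-y₁)²)
dx = (-5) - 13 = -18
dy = (-20) - 6 = -26
d = sqrt((-18)² + (-26)²) = sqrt(324 + 676) = sqrt(1000) = 31.62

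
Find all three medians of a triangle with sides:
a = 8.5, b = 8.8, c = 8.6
Using m_x = ½√(2y² + 2z² - x²):
m_a = ½√(2·8.8² + 2·8.6² - 8.5²) = ½√230.55 = 7.592
m_b = ½√(2·8.5² + 2·8.6² - 8.8²) = ½√214.98 = 7.331
m_c = ½√(2·8.5² + 2·8.8² - 8.6²) = ½√225.42 = 7.507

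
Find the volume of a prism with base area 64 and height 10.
Volume = base area * height
Volume = 64 * 10
Volume = 640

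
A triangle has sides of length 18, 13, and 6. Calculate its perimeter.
Perimeter = sum of all sides
Perimeter = 18 + 13 + 6
Perimeter = 37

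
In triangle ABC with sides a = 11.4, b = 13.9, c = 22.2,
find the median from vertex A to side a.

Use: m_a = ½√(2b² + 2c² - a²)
m_a = ½√(2·13.9² + 2·22.2² - 11.4²)
m_a = ½√(386.42 + 985.68 - 129.96) = ½√1242.14 = 17.62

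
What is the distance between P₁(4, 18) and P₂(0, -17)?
Using the distance formula: d = sqrt((x₂-x₁)² + (y₂-y₁)²)
dx = 0 - 4 = -4
dy = (-17) - 18 = -35
d = sqrt((-4)² + (-35)²) = sqrt(16 + 1225) = sqrt(1241) = 35.23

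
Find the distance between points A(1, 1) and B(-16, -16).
Using the distance formula: d = sqrt((x₂-x₁)² + (y₂-y₁)²)
dx = (-16) - 1 = -17
dy = (-16) - 1 = -17
d = sqrt((-17)² + (-17)²) = sqrt(289 + 289) = sqrt(578) = 24.04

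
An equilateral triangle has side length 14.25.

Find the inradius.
For an equilateral triangle, r = s/(2√3) where s is the side.
r = 14.25/(2√3) = 14.25/3.464102 = 4.114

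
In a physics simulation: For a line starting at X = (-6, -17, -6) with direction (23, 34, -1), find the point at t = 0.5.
P(0.5) = (-6 + 23(0.5), -17 + 34(0.5), -6 + (-1)(0.5)) = (5.5, 0, -6.5)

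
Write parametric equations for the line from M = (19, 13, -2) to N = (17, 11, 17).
Direction vector d = N - M = (-2, -2, 19)
x = 19 - 2t, y = 13 - 2t, z = -2 + 19t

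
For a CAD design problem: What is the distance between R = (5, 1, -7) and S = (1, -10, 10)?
d = √[(-4)² + (-11)² + (17)²] = √426 = 20.64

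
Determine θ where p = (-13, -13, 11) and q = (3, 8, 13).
p·q = 0, |p|² = 459, |q|² = 242
cos θ = 0/√111078 ≈ 0.0
θ ≈ 90.0°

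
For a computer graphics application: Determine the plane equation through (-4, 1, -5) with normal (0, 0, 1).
d = n·P = (0)(-4) + (0)(1) + (1)(-5) = -5
Plane: z = -5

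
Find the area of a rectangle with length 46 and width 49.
Area = length * width
Area = 46 * 49
Area = 2254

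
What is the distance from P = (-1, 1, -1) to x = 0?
d = |1(-1) + 0(1) + 0(-1) - (0)| / √(1² + 0² + 0²) = 1/√1 = 1.0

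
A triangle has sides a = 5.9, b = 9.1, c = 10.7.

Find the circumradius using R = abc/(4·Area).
s = (a+b+c)/2 = 12.85
Area = √(s(s-a)(s-b)(s-c)) = √(12.85·6.95·3.75·2.15) = 26.8336
R = abc/(4·Area) = (5.9·9.1·10.7)/(4·26.8336) = 574.483/107.3344 = 5.352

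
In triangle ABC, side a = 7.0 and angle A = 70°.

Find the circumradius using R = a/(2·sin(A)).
R = a/(2·sin(A)) = 7.0/(2·sin(70°))
R = 7.0/(2·0.939693) = 7.0/1.879385 = 3.725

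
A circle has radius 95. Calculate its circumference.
Circumference = 2 * pi * r
Circumference = 2 * pi * 95
Circumference = 596.90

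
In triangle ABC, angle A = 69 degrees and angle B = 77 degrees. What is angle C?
Sum of angles in a triangle = 180 degrees
Third angle = 180 - 69 - 77
Third angle = 34 degrees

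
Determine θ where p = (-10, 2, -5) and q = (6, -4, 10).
p·q = -118, |p|² = 129, |q|² = 152
cos θ = -118/√19608 ≈ -0.8427
θ ≈ 147.4°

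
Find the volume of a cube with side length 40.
Volume = s³
Volume = 40³
Volume = 64000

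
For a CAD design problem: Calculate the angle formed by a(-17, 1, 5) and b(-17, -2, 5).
a·b = 312, |a|² = 315, |b|² = 318
cos θ = 312/√100170 ≈ 0.9858
θ ≈ 9.669°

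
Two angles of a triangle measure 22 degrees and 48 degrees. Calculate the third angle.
Sum of angles in a triangle = 180 degrees
Third angle = 180 - 22 - 48
Third angle = 110 degrees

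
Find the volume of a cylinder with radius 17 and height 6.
Volume = pi * r² * h
Volume = pi * 17² * 6
Volume = pi * 289 * 6
Volume = pi * 1734
Volume = 5447.52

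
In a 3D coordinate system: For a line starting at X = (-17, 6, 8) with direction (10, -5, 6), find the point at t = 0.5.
P(0.5) = (-17 + 10(0.5), 6 + (-5)(0.5), 8 + 6(0.5)) = (-12, 3.5, 11)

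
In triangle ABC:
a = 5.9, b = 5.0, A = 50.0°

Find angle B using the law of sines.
sin(B)/b = sin(A)/a
sin(B) = b·sin(A)/a = 5.0·sin(50.0°)/5.9 = 0.649190
B = arcsin(0.649190) = 40.48°  (b ≤ a, so B ≤ A and the acute solution is unique)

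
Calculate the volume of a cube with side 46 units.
Volume = s³
Volume = 46³
Volume = 97336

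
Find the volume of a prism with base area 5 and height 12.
Volume = base area * height
Volume = 5 * 12
Volume = 60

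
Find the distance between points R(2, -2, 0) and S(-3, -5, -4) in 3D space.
d = √[(-5)² + (-3)² + (-4)²] = √50 = 7.071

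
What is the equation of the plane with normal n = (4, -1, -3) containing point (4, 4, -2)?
d = n·P = (4)(4) + (-1)(4) + (-3)(-2) = 18
Plane: 4x - y - 3z = 18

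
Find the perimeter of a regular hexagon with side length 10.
Perimeter = number of sides * side length
Perimeter = 6 * 10
Perimeter = 60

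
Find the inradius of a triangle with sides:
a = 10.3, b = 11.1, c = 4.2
s = (a+b+c)/2 = (10.3+11.1+4.2)/2 = 12.8
Area = √(s(s-a)(s-b)(s-c)) = √(12.8·2.5·1.7·8.6) = 21.6296
r = Area/s = 21.6296/12.8 = 1.69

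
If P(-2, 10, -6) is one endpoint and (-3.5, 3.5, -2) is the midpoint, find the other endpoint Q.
Q = (2×(-3.5) - (-2), 2×3.5 - 10, 2×(-2) - (-6)) = (-5, -3, 2)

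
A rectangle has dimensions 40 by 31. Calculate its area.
Area = length * width
Area = 40 * 31
Area = 1240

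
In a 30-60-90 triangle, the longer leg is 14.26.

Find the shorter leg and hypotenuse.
In a 30-60-90 triangle, sides are in ratio 1 : √3 : 2.
Long leg = short leg·√3  →  short leg = 14.26/√3 = 8.233
Hypotenuse = 2·(short leg) = 2·14.26/√3 = 16.47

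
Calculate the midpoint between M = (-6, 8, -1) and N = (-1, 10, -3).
Midpoint = ((-6-1)/2, (8+10)/2, (-1-3)/2) = (-3.5, 9, -2)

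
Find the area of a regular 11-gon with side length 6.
For a regular 11-gon with side length s = 6:
Apothem a = s / (2*tan(pi/11)) = 6 / (2*tan(pi/11)) ≈ 10.2171
Perimeter P = 11 * 6 = 66
Area = (1/2) * P * a = (1/2) * 66 * 10.2171 = 337.16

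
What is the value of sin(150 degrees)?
sin(150 degrees) = 0.5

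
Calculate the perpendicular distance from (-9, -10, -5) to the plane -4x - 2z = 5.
d = |(-4)(-9) + 0(-10) + (-2)(-5) - (5)| / √((-4)² + 0² + (-2)²) = 41/√20 = 9.168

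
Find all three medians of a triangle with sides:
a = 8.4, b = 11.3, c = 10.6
Using m_x = ½√(2y² + 2z² - x²):
m_a = ½√(2·11.3² + 2·10.6² - 8.4²) = ½√409.54 = 10.12
m_b = ½√(2·8.4² + 2·10.6² - 11.3²) = ½√238.15 = 7.716
m_c = ½√(2·8.4² + 2·11.3² - 10.6²) = ½√284.14 = 8.428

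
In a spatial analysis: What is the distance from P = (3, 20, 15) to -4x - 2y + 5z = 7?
d = |(-4)(3) + (-2)(20) + 5(15) - (7)| / √((-4)² + (-2)² + 5²) = 16/√45 = 2.385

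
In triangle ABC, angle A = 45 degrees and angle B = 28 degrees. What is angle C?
Sum of angles in a triangle = 180 degrees
Third angle = 180 - 45 - 28
Third angle = 107 degrees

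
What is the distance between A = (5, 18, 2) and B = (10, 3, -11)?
d = √[(5)² + (-15)² + (-13)²] = √419 = 20.47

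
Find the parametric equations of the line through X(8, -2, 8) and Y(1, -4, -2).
Direction vector d = Y - X = (-7, -2, -10)
x = 8 - 7t, y = -2 - 2t, z = 8 - 10t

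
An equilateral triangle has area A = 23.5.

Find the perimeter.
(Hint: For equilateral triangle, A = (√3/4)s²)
A = (√3/4)s²  →  s² = 4A/√3 = 4·23.5/√3 = 54.2709
s = 7.36688
Perimeter = 3s = 22.1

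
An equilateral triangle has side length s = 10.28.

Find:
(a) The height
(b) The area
(a) Height h = s·√3/2 = 10.28·√3/2 = 8.903
(b) Area = (√3/4)·s² = (√3/4)·10.28² = (√3/4)·105.678 = 45.76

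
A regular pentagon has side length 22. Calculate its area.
For a regular 5-gon with side length s = 22:
Apothem a = s / (2*tan(pi/5)) = 22 / (2*tan(pi/5)) ≈ 15.1402
Perimeter P = 5 * 22 = 110
Area = (1/2) * P * a = (1/2) * 110 * 15.1402 = 832.71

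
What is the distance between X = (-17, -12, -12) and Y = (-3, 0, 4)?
d = √[(14)² + (12)² + (16)²] = √596 = 24.41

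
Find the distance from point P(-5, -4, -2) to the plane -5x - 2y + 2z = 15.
d = |(-5)(-5) + (-2)(-4) + 2(-2) - (15)| / √((-5)² + (-2)² + 2²) = 14/√33 = 2.437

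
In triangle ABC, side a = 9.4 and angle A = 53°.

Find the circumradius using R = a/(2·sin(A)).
R = a/(2·sin(A)) = 9.4/(2·sin(53°))
R = 9.4/(2·0.798636) = 9.4/1.597271 = 5.885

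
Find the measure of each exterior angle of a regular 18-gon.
Exterior angle of a regular n-gon = 360/n
Exterior angle = 360/18
Exterior angle = 20 degrees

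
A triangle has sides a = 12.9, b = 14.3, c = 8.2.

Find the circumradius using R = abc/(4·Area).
s = (a+b+c)/2 = 17.7
Area = √(s(s-a)(s-b)(s-c)) = √(17.7·4.8·3.4·9.5) = 52.3852
R = abc/(4·Area) = (12.9·14.3·8.2)/(4·52.3852) = 1512.654/209.5408 = 7.219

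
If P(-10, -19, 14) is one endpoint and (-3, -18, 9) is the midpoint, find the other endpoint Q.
Q = (2×(-3) - (-10), 2×(-18) - (-19), 2×9 - 14) = (4, -17, 4)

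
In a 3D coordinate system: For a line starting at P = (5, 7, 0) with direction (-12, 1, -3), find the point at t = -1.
P(-1) = (5 + (-12)(-1), 7 + 1(-1), 0 + (-3)(-1)) = (17, 6, 3)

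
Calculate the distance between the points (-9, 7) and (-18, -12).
Using the distance formula: d = sqrt((x₂-x₁)² + (y₂-y₁)²)
dx = (-18) - (-9) = -9
dy = (-12) - 7 = -19
d = sqrt((-9)² + (-19)²) = sqrt(81 + 361) = sqrt(442) = 21.02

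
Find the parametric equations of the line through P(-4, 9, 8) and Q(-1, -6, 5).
Direction vector d = Q - P = (3, -15, -3)
x = -4 + 3t, y = 9 - 15t, z = 8 - 3t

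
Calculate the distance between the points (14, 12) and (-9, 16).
Using the distance formula: d = sqrt((x₂-x₁)² + (y₂-y₁)²)
dx = (-9) - 14 = -23
dy = 16 - 12 = 4
d = sqrt((-23)² + 4²) = sqrt(529 + 16) = sqrt(545) = 23.35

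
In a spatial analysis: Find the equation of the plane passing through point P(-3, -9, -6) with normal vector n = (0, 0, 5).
d = n·P = (0)(-3) + (0)(-9) + (5)(-6) = -30
Plane: 5z = -30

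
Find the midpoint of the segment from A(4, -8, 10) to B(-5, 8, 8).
Midpoint = ((4-5)/2, (-8+8)/2, (10+8)/2) = (-0.5, 0, 9)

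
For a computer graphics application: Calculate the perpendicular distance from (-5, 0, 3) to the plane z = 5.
d = |0(-5) + 0(0) + 1(3) - (5)| / √(0² + 0² + 1²) = 2/√1 = 2.0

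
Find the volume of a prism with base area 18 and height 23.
Volume = base area * height
Volume = 18 * 23
Volume = 414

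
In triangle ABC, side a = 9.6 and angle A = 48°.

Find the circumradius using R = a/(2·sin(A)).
R = a/(2·sin(A)) = 9.6/(2·sin(48°))
R = 9.6/(2·0.743145) = 9.6/1.486290 = 6.459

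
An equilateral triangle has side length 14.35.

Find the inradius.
For an equilateral triangle, r = s/(2√3) where s is the side.
r = 14.35/(2√3) = 14.35/3.464102 = 4.142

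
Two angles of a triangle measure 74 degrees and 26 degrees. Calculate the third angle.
Sum of angles in a triangle = 180 degrees
Third angle = 180 - 74 - 26
Third angle = 80 degrees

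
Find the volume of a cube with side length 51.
Volume = s³
Volume = 51³
Volume = 132651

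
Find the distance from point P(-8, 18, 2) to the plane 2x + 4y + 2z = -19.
d = |2(-8) + 4(18) + 2(2) - (-19)| / √(2² + 4² + 2²) = 79/√24 = 16.13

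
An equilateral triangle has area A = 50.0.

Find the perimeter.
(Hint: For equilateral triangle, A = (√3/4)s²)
A = (√3/4)s²  →  s² = 4A/√3 = 4·50.0/√3 = 115.47
s = 10.7457
Perimeter = 3s = 32.24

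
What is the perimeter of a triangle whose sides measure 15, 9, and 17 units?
Perimeter = sum of all sides
Perimeter = 15 + 9 + 17
Perimeter = 41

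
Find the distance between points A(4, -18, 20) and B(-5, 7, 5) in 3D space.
d = √[(-9)² + (25)² + (-15)²] = √931 = 30.51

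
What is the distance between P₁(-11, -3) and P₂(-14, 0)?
Using the distance formula: d = sqrt((x₂-x₁)² + (y₂-y₁)²)
dx = (-14) - (-11) = -3
dy = 0 - (-3) = 3
d = sqrt((-3)² + 3²) = sqrt(9 + 9) = sqrt(18) = 4.24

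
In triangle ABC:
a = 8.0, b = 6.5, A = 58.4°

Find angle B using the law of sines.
sin(B)/b = sin(A)/a
sin(B) = b·sin(A)/a = 6.5·sin(58.4°)/8.0 = 0.692028
B = arcsin(0.692028) = 43.79°  (b ≤ a, so B ≤ A and the acute solution is unique)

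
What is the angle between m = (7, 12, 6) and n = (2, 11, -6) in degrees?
m·n = 110, |m|² = 229, |n|² = 161
cos θ = 110/√36869 ≈ 0.5729
θ ≈ 55.05°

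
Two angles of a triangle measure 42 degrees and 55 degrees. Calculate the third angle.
Sum of angles in a triangle = 180 degrees
Third angle = 180 - 42 - 55
Third angle = 83 degrees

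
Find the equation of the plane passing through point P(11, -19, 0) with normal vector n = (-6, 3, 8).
d = n·P = (-6)(11) + (3)(-19) + (8)(0) = -123
Plane: -6x + 3y + 8z = -123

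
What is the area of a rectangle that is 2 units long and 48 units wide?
Area = length * width
Area = 2 * 48
Area = 96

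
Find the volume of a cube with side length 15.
Volume = s³
Volume = 15³
Volume = 3375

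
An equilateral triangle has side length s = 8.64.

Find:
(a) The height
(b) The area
(a) Height h = s·√3/2 = 8.64·√3/2 = 7.482
(b) Area = (√3/4)·s² = (√3/4)·8.64² = (√3/4)·74.6496 = 32.32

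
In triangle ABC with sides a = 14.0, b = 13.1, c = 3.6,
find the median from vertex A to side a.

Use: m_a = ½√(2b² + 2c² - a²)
m_a = ½√(2·13.1² + 2·3.6² - 14.0²)
m_a = ½√(343.22 + 25.92 - 196) = ½√173.14 = 6.579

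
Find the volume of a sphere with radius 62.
Volume = (4/3) * pi * r³
Volume = (4/3) * pi * 62³
Volume = (4/3) * pi * 238328
Volume = 998305.99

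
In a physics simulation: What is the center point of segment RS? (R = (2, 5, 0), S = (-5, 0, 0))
Midpoint = ((2-5)/2, (5+0)/2, (0+0)/2) = (-1.5, 2.5, 0)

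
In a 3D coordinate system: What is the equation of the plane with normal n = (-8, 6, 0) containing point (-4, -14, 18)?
d = n·P = (-8)(-4) + (6)(-14) + (0)(18) = -52
Plane: -8x + 6y = -52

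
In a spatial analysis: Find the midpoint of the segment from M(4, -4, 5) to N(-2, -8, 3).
Midpoint = ((4-2)/2, (-4-8)/2, (5+3)/2) = (1, -6, 4)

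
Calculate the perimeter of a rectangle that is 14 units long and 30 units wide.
Perimeter = 2 * (length + width)
Perimeter = 2 * (14 + 30)
Perimeter = 2 * 44
Perimeter = 88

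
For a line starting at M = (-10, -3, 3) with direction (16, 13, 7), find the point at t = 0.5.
P(0.5) = (-10 + 16(0.5), -3 + 13(0.5), 3 + 7(0.5)) = (-2, 3.5, 6.5)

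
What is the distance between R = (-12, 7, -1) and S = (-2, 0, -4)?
d = √[(10)² + (-7)² + (-3)²] = √158 = 12.57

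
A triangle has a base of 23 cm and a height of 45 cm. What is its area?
Area = (1/2) * base * height
Area = (1/2) * 23 * 45
Area = 517.50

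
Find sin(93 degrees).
sin(93 degrees) = 0.9986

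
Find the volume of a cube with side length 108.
Volume = s³
Volume = 108³
Volume = 1259712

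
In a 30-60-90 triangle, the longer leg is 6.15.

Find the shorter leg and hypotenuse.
In a 30-60-90 triangle, sides are in ratio 1 : √3 : 2.
Long leg = short leg·√3  →  short leg = 6.15/√3 = 3.551
Hypotenuse = 2·(short leg) = 2·6.15/√3 = 7.101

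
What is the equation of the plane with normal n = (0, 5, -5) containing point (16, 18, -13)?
d = n·P = (0)(16) + (5)(18) + (-5)(-13) = 155
Plane: 5y - 5z = 155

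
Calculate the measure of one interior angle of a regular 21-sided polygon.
Interior angle of a regular n-gon = (n-2)*180/n
Interior angle = (21-2)*180/21
Interior angle = 19*180/21
Interior angle = 3420/21
Interior angle = 162.86 degrees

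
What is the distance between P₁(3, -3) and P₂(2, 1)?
Using the distance formula: d = sqrt((x₂-x₁)² + (y₂-y₁)²)
dx = 2 - 3 = -1
dy = 1 - (-3) = 4
d = sqrt((-1)² + 4²) = sqrt(1 + 16) = sqrt(17) = 4.12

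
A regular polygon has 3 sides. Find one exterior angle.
Exterior angle of a regular n-gon = 360/n
Exterior angle = 360/3
Exterior angle = 120 degrees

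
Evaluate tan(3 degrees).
tan(3 degrees) = 0.0524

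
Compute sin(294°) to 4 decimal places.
sin(294 degrees) = -0.9135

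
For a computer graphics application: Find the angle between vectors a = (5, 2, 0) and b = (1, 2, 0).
a·b = 9, |a|² = 29, |b|² = 5
cos θ = 9/√145 ≈ 0.7474
θ ≈ 41.63°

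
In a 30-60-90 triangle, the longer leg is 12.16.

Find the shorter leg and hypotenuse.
In a 30-60-90 triangle, sides are in ratio 1 : √3 : 2.
Long leg = short leg·√3  →  short leg = 12.16/√3 = 7.021
Hypotenuse = 2·(short leg) = 2·12.16/√3 = 14.04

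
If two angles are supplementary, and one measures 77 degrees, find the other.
Supplementary angles sum to 180 degrees.
Other angle = 180 - 77
Other angle = 103 degrees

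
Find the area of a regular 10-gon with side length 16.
For a regular 10-gon with side length s = 16:
Apothem a = s / (2*tan(pi/10)) = 16 / (2*tan(pi/10)) ≈ 24.6215
Perimeter P = 10 * 16 = 160
Area = (1/2) * P * a = (1/2) * 160 * 24.6215 = 1969.72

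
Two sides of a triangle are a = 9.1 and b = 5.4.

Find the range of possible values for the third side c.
By the triangle inequality: |a - b| < c < a + b
|9.1 - 5.4| < c < 9.1 + 5.4
3.7 < c < 14.5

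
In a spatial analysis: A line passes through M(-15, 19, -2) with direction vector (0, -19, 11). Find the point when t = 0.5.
P(0.5) = (-15 + 0(0.5), 19 + (-19)(0.5), -2 + 11(0.5)) = (-15, 9.5, 3.5)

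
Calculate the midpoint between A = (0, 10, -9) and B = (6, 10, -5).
Midpoint = ((0+6)/2, (10+10)/2, (-9-5)/2) = (3, 10, -7)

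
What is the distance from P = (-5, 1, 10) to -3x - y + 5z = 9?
d = |(-3)(-5) + (-1)(1) + 5(10) - (9)| / √((-3)² + (-1)² + 5²) = 55/√35 = 9.297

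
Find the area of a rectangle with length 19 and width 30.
Area = length * width
Area = 19 * 30
Area = 570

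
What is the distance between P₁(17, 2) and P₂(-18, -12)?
Using the distance formula: d = sqrt((x₂-x₁)² + (y₂-y₁)²)
dx = (-18) - 17 = -35
dy = (-12) - 2 = -14
d = sqrt((-35)² + (-14)²) = sqrt(1225 + 196) = sqrt(1421) = 37.70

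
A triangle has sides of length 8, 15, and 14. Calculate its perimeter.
Perimeter = sum of all sides
Perimeter = 8 + 15 + 14
Perimeter = 37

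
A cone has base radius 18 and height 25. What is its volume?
Volume = (1/3) * pi * r² * h
Volume = (1/3) * pi * 18² * 25
Volume = (1/3) * pi * 324 * 25
Volume = (1/3) * pi * 8100
Volume = 8482.30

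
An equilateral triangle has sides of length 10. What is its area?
Area = (sqrt(3)/4) * s²
Area = (sqrt(3)/4) * 10²
Area = (sqrt(3)/4) * 100
Area = 43.30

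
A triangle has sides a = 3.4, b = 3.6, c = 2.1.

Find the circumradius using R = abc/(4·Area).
s = (a+b+c)/2 = 4.55
Area = √(s(s-a)(s-b)(s-c)) = √(4.55·1.15·0.95·2.45) = 3.48979
R = abc/(4·Area) = (3.4·3.6·2.1)/(4·3.48979) = 25.704/13.95916 = 1.841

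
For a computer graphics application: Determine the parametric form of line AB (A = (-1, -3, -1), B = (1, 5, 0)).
Direction vector d = B - A = (2, 8, 1)
x = -1 + 2t, y = -3 + 8t, z = -1 + t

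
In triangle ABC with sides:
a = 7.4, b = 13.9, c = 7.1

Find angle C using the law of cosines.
cos(C) = (a² + b² - c²)/(2ab)
cos(C) = (7.4² + 13.9² - 7.1²)/(2·7.4·13.9) = 197.56/205.72 = 0.960334
C = arccos(0.960334) = 16.19°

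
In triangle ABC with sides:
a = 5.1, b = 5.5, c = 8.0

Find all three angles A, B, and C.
By the law of cosines:
cos(A) = (b² + c² - a²)/(2bc) = 0.775455  →  A = 39.15°
cos(B) = (a² + c² - b²)/(2ac) = 0.732353  →  B = 42.92°
cos(C) = (a² + b² - c²)/(2ab) = -0.137968  →  C = 97.93°
Check: A + B + C = 180.0° ✓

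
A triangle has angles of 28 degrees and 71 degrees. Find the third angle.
Sum of angles in a triangle = 180 degrees
Third angle = 180 - 28 - 71
Third angle = 81 degrees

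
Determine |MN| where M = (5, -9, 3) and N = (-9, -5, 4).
d = √[(-14)² + (4)² + (1)²] = √213 = 14.59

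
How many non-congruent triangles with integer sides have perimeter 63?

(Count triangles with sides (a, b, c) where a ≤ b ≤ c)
With a ≤ b ≤ c and a + b + c = 63, the triangle inequality a + b > c gives c < 63/2, so c ≤ 31.
Iterate a from 1 to ⌊p/3⌋ = 21; for each a, b ranges from a to ⌊(p−a)/2⌋ with c = p − a − b, keeping only c ≥ b.
Triples: (1, 31, 31), (2, 30, 31), (3, 29, 31), …
Count = 91 triangles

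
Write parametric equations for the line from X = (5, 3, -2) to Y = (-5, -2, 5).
Direction vector d = Y - X = (-10, -5, 7)
x = 5 - 10t, y = 3 - 5t, z = -2 + 7t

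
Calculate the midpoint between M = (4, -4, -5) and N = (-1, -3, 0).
Midpoint = ((4-1)/2, (-4-3)/2, (-5+0)/2) = (1.5, -3.5, -2.5)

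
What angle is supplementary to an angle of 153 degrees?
Supplementary angles sum to 180 degrees.
Other angle = 180 - 153
Other angle = 27 degrees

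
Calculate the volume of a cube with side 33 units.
Volume = s³
Volume = 33³
Volume = 35937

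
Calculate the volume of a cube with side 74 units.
Volume = s³
Volume = 74³
Volume = 405224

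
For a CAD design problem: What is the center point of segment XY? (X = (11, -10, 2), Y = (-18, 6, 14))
Midpoint = ((11-18)/2, (-10+6)/2, (2+14)/2) = (-3.5, -2, 8)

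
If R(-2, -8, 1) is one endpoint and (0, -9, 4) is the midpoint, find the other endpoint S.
S = (2×0 - (-2), 2×(-9) - (-8), 2×4 - 1) = (2, -10, 7)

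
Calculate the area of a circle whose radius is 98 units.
Area = pi * r²
Area = pi * 98²
Area = pi * 9604
Area = 30171.86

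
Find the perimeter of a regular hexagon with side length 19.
Perimeter = number of sides * side length
Perimeter = 6 * 19
Perimeter = 114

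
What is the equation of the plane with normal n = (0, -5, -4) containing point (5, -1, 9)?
d = n·P = (0)(5) + (-5)(-1) + (-4)(9) = -31
Plane: -5y - 4z = -31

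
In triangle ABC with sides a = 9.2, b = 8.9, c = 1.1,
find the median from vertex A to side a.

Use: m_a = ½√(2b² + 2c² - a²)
m_a = ½√(2·8.9² + 2·1.1² - 9.2²)
m_a = ½√(158.42 + 2.42 - 84.64) = ½√76.2 = 4.365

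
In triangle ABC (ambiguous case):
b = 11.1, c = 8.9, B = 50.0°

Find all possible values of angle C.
sin(C)/c = sin(B)/b  →  sin(C) = c·sin(B)/b = 8.9·sin(50.0°)/11.1 = 0.614216
C₁ = arcsin(0.614216) = 37.89°,  C₂ = 180° - C₁ = 142.11°
Check C₂: A = 180° - 50.0° - 142.11° = -12.11° ≤ 0, rejected
C = 37.89° (one solution)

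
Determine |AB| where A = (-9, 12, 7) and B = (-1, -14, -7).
d = √[(8)² + (-26)² + (-14)²] = √936 = 30.59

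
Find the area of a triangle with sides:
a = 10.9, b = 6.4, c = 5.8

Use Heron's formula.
s = (a+b+c)/2 = (10.9+6.4+5.8)/2 = 11.55
A = √(s(s-a)(s-b)(s-c)) = √(11.55·0.65·5.15·5.75)
A = √222.316 = 14.91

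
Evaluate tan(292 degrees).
tan(292 degrees) = -2.4751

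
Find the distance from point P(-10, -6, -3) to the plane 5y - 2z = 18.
d = |0(-10) + 5(-6) + (-2)(-3) - (18)| / √(0² + 5² + (-2)²) = 42/√29 = 7.799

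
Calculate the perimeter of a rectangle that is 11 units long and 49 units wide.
Perimeter = 2 * (length + width)
Perimeter = 2 * (11 + 49)
Perimeter = 2 * 60
Perimeter = 120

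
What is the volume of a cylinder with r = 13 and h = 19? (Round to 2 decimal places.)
Volume = pi * r² * h
Volume = pi * 13² * 19
Volume = pi * 169 * 19
Volume = pi * 3211
Volume = 10087.65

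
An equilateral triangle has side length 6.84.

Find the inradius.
For an equilateral triangle, r = s/(2√3) where s is the side.
r = 6.84/(2√3) = 6.84/3.464102 = 1.975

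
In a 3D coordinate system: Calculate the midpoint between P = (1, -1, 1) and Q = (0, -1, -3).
Midpoint = ((1+0)/2, (-1-1)/2, (1-3)/2) = (0.5, -1, -1)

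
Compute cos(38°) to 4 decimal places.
cos(38 degrees) = 0.788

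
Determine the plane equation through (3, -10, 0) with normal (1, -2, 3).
d = n·P = (1)(3) + (-2)(-10) + (3)(0) = 23
Plane: x - 2y + 3z = 23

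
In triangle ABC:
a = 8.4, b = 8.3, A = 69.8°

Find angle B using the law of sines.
sin(B)/b = sin(A)/a
sin(B) = b·sin(A)/a = 8.3·sin(69.8°)/8.4 = 0.927320
B = arcsin(0.927320) = 68.02°  (b ≤ a, so B ≤ A and the acute solution is unique)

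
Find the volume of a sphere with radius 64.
Volume = (4/3) * pi * r³
Volume = (4/3) * pi * 64³
Volume = (4/3) * pi * 262144
Volume = 1098066.22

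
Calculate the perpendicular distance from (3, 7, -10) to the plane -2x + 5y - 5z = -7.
d = |(-2)(3) + 5(7) + (-5)(-10) - (-7)| / √((-2)² + 5² + (-5)²) = 86/√54 = 11.7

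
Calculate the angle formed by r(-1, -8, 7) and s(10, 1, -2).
r·s = -32, |r|² = 114, |s|² = 105
cos θ = -32/√11970 ≈ -0.2925
θ ≈ 107.0°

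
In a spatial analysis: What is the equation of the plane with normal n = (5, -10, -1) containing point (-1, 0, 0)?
d = n·P = (5)(-1) + (-10)(0) + (-1)(0) = -5
Plane: 5x - 10y - z = -5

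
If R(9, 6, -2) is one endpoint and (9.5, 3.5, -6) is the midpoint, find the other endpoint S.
S = (2×9.5 - 9, 2×3.5 - 6, 2×(-6) - (-2)) = (10, 1, -10)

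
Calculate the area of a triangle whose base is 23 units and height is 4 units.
Area = (1/2) * base * height
Area = (1/2) * 23 * 4
Area = 46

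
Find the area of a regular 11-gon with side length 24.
For a regular 11-gon with side length s = 24:
Apothem a = s / (2*tan(pi/11)) = 24 / (2*tan(pi/11)) ≈ 40.86825
Perimeter P = 11 * 24 = 264
Area = (1/2) * P * a = (1/2) * 264 * 40.86825 = 5394.61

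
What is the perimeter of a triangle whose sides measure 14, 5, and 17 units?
Perimeter = sum of all sides
Perimeter = 14 + 5 + 17
Perimeter = 36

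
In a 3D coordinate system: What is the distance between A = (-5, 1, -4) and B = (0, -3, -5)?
d = √[(5)² + (-4)² + (-1)²] = √42 = 6.481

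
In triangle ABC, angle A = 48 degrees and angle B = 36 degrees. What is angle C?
Sum of angles in a triangle = 180 degrees
Third angle = 180 - 48 - 36
Third angle = 96 degrees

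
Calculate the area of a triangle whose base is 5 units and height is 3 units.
Area = (1/2) * base * height
Area = (1/2) * 5 * 3
Area = 7.50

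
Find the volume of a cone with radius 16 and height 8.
Volume = (1/3) * pi * r² * h
Volume = (1/3) * pi * 16² * 8
Volume = (1/3) * pi * 256 * 8
Volume = (1/3) * pi * 2048
Volume = 2144.66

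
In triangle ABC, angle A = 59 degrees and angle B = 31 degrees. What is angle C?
Sum of angles in a triangle = 180 degrees
Third angle = 180 - 59 - 31
Third angle = 90 degrees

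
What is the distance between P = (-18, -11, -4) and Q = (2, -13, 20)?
d = √[(20)² + (-2)² + (24)²] = √980 = 31.3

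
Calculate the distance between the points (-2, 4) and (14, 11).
Using the distance formula: d = sqrt((x₂-x₁)² + (y₂-y₁)²)
dx = 14 - (-2) = 16
dy = 11 - 4 = 7
d = sqrt(16² + 7²) = sqrt(256 + 49) = sqrt(305) = 17.46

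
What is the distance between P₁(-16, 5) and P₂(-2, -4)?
Using the distance formula: d = sqrt((x₂-x₁)² + (y₂-y₁)²)
dx = (-2) - (-16) = 14
dy = (-4) - 5 = -9
d = sqrt(14² + (-9)²) = sqrt(196 + 81) = sqrt(277) = 16.64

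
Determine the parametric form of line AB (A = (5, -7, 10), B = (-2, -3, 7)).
Direction vector d = B - A = (-7, 4, -3)
x = 5 - 7t, y = -7 + 4t, z = 10 - 3t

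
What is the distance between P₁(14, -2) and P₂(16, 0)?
Using the distance formula: d = sqrt((x₂-x₁)² + (y₂-y₁)²)
dx = 16 - 14 = 2
dy = 0 - (-2) = 2
d = sqrt(2² + 2²) = sqrt(4 + 4) = sqrt(8) = 2.83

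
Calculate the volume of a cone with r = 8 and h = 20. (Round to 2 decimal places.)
Volume = (1/3) * pi * r² * h
Volume = (1/3) * pi * 8² * 20
Volume = (1/3) * pi * 64 * 20
Volume = (1/3) * pi * 1280
Volume = 1340.41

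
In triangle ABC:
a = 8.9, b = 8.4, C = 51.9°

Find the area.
Using A = ½ab·sin(C):
A = ½·8.9·8.4·sin(51.9°) = ½·74.76·0.786935 = 29.42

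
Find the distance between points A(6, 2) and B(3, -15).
Using the distance formula: d = sqrt((x₂-x₁)² + (y₂-y₁)²)
dx = 3 - 6 = -3
dy = (-15) - 2 = -17
d = sqrt((-3)² + (-17)²) = sqrt(9 + 289) = sqrt(298) = 17.26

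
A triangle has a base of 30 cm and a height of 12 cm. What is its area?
Area = (1/2) * base * height
Area = (1/2) * 30 * 12
Area = 180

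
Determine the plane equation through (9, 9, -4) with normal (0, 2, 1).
d = n·P = (0)(9) + (2)(9) + (1)(-4) = 14
Plane: 2y + z = 14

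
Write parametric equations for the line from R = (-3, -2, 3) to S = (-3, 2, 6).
Direction vector d = S - R = (0, 4, 3)
x = -3, y = -2 + 4t, z = 3 + 3t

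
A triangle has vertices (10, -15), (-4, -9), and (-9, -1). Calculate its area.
Using the coordinate formula: Area = (1/2)|x₁(y₂-y₃) + x₂(y₃-y₁) + x₃(y₁-y₂)|
Area = (1/2)|10((-9)-(-1)) + (-4)((-1)-(-15)) + (-9)((-15)-(-9))|
Area = (1/2)|10*(-8) + (-4)*14 + (-9)*(-6)|
Area = (1/2)|(-80) + (-56) + 54|
Area = (1/2)*82 = 41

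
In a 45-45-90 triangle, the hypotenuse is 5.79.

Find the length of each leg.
In a 45-45-90 triangle, hypotenuse = leg·√2  →  leg = hypotenuse/√2
leg = 5.79/√2 = 4.094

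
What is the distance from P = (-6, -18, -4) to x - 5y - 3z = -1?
d = |1(-6) + (-5)(-18) + (-3)(-4) - (-1)| / √(1² + (-5)² + (-3)²) = 97/√35 = 16.4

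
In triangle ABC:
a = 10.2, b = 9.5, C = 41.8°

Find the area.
Using A = ½ab·sin(C):
A = ½·10.2·9.5·sin(41.8°) = ½·96.9·0.666532 = 32.29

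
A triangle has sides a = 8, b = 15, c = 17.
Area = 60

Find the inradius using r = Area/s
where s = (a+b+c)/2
s = (8+15+17)/2 = 20
r = Area/s = 60/20 = 3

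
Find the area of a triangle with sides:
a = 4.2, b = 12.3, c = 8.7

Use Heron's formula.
s = (a+b+c)/2 = (4.2+12.3+8.7)/2 = 12.6
A = √(s(s-a)(s-b)(s-c)) = √(12.6·8.4·0.3·3.9)
A = √123.833 = 11.13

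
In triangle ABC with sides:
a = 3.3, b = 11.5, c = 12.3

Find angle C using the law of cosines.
cos(C) = (a² + b² - c²)/(2ab)
cos(C) = (3.3² + 11.5² - 12.3²)/(2·3.3·11.5) = -8.15/75.9 = -0.107378
C = arccos(-0.107378) = 96.16°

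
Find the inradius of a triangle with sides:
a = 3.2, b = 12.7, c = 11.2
s = (a+b+c)/2 = (3.2+12.7+11.2)/2 = 13.55
Area = √(s(s-a)(s-b)(s-c)) = √(13.55·10.35·0.85·2.35) = 16.7372
r = Area/s = 16.7372/13.55 = 1.235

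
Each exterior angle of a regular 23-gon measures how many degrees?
Exterior angle of a regular n-gon = 360/n
Exterior angle = 360/23
Exterior angle = 15.65 degrees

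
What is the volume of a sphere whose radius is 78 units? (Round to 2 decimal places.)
Volume = (4/3) * pi * r³
Volume = (4/3) * pi * 78³
Volume = (4/3) * pi * 474552
Volume = 1987798.77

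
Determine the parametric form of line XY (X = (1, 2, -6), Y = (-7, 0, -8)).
Direction vector d = Y - X = (-8, -2, -2)
x = 1 - 8t, y = 2 - 2t, z = -6 - 2t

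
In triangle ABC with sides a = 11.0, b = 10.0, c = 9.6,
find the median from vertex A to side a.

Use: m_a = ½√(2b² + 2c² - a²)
m_a = ½√(2·10.0² + 2·9.6² - 11.0²)
m_a = ½√(200 + 184.32 - 121) = ½√263.32 = 8.114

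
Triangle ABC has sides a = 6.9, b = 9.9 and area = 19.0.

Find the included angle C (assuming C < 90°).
Area = ½ab·sin(C)  →  sin(C) = 2·Area/(ab)
sin(C) = 2·19.0/(6.9·9.9) = 0.556288
C = arcsin(0.556288) = 33.8°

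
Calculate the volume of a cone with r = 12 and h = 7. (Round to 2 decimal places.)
Volume = (1/3) * pi * r² * h
Volume = (1/3) * pi * 12² * 7
Volume = (1/3) * pi * 144 * 7
Volume = (1/3) * pi * 1008
Volume = 1055.58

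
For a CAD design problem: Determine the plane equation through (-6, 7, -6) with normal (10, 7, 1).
d = n·P = (10)(-6) + (7)(7) + (1)(-6) = -17
Plane: 10x + 7y + z = -17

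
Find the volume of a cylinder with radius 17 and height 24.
Volume = pi * r² * h
Volume = pi * 17² * 24
Volume = pi * 289 * 24
Volume = pi * 6936
Volume = 21790.09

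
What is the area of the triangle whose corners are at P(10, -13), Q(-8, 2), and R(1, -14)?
Using the coordinate formula: Area = (1/2)|x₁(y₂-y₃) + x₂(y₃-y₁) + x₃(y₁-y₂)|
Area = (1/2)|10(2-(-14)) + (-8)((-14)-(-13)) + 1((-13)-2)|
Area = (1/2)|10*16 + (-8)*(-1) + 1*(-15)|
Area = (1/2)|160 + 8 + (-15)|
Area = (1/2)*153 = 76.50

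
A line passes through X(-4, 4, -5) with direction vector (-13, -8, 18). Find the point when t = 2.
P(2) = (-4 + (-13)(2), 4 + (-8)(2), -5 + 18(2)) = (-30, -12, 31)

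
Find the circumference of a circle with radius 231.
Circumference = 2 * pi * r
Circumference = 2 * pi * 231
Circumference = 1451.42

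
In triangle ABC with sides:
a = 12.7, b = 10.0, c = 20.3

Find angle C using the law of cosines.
cos(C) = (a² + b² - c²)/(2ab)
cos(C) = (12.7² + 10.0² - 20.3²)/(2·12.7·10.0) = -150.8/254 = -0.593701
C = arccos(-0.593701) = 126.4°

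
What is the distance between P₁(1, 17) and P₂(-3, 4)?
Using the distance formula: d = sqrt((x₂-x₁)² + (y₂-y₁)²)
dx = (-3) - 1 = -4
dy = 4 - 17 = -13
d = sqrt((-4)² + (-13)²) = sqrt(16 + 169) = sqrt(185) = 13.60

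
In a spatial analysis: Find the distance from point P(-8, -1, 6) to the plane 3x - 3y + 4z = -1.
d = |3(-8) + (-3)(-1) + 4(6) - (-1)| / √(3² + (-3)² + 4²) = 4/√34 = 0.686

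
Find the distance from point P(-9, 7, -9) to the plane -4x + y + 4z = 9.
d = |(-4)(-9) + 1(7) + 4(-9) - (9)| / √((-4)² + 1² + 4²) = 2/√33 = 0.3482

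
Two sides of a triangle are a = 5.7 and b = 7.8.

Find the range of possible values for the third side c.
By the triangle inequality: |a - b| < c < a + b
|5.7 - 7.8| < c < 5.7 + 7.8
2.1 < c < 13.5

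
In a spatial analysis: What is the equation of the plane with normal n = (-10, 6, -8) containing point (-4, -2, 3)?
d = n·P = (-10)(-4) + (6)(-2) + (-8)(3) = 4
Plane: -10x + 6y - 8z = 4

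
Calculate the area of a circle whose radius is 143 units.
Area = pi * r²
Area = pi * 143²
Area = pi * 20449
Area = 64242.43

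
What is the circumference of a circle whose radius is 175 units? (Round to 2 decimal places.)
Circumference = 2 * pi * r
Circumference = 2 * pi * 175
Circumference = 1099.56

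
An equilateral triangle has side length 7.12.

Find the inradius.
For an equilateral triangle, r = s/(2√3) where s is the side.
r = 7.12/(2√3) = 7.12/3.464102 = 2.055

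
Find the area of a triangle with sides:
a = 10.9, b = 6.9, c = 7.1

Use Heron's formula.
s = (a+b+c)/2 = (10.9+6.9+7.1)/2 = 12.45
A = √(s(s-a)(s-b)(s-c)) = √(12.45·1.55·5.55·5.35)
A = √572.991 = 23.94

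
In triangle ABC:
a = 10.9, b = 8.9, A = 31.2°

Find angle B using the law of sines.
sin(B)/b = sin(A)/a
sin(B) = b·sin(A)/a = 8.9·sin(31.2°)/10.9 = 0.422976
B = arcsin(0.422976) = 25.02°  (b ≤ a, so B ≤ A and the acute solution is unique)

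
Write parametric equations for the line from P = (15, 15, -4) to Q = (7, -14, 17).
Direction vector d = Q - P = (-8, -29, 21)
x = 15 - 8t, y = 15 - 29t, z = -4 + 21t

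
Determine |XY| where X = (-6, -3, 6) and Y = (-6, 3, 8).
d = √[(0)² + (6)² + (2)²] = √40 = 6.325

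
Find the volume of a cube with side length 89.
Volume = s³
Volume = 89³
Volume = 704969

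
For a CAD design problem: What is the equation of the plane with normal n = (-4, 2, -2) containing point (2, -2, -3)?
d = n·P = (-4)(2) + (2)(-2) + (-2)(-3) = -6
Plane: -4x + 2y - 2z = -6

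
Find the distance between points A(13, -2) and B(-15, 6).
Using the distance formula: d = sqrt((x₂-x₁)² + (y₂-y₁)²)
dx = (-15) - 13 = -28
dy = 6 - (-2) = 8
d = sqrt((-28)² + 8²) = sqrt(784 + 64) = sqrt(848) = 29.12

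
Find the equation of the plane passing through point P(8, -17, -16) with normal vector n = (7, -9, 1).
d = n·P = (7)(8) + (-9)(-17) + (1)(-16) = 193
Plane: 7x - 9y + z = 193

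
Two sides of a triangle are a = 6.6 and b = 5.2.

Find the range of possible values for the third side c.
By the triangle inequality: |a - b| < c < a + b
|6.6 - 5.2| < c < 6.6 + 5.2
1.4 < c < 11.8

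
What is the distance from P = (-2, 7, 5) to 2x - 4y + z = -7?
d = |2(-2) + (-4)(7) + 1(5) - (-7)| / √(2² + (-4)² + 1²) = 20/√21 = 4.364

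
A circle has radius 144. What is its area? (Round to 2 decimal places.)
Area = pi * r²
Area = pi * 144²
Area = pi * 20736
Area = 65144.07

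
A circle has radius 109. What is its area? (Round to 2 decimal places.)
Area = pi * r²
Area = pi * 109²
Area = pi * 11881
Area = 37325.26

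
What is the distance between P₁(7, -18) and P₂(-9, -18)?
Using the distance formula: d = sqrt((x₂-x₁)² + (y₂-y₁)²)
dx = (-9) - 7 = -16
dy = (-18) - (-18) = 0
d = sqrt((-16)² + 0²) = sqrt(256 + 0) = sqrt(256) = 16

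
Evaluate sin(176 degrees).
sin(176 degrees) = 0.0698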